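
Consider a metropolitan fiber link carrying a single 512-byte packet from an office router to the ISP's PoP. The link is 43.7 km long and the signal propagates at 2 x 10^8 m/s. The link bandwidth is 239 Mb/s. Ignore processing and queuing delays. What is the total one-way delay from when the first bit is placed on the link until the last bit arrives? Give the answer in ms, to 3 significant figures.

0.236 ms

L = 512 × 8 = 4096 bits.
Transmission delay = L/R = 4096 / 239000000 = 0.0171381 ms.
Propagation delay = d/s = 43700 m / 200000000 m/s = 0.2185 ms.
Total = 0.236 ms.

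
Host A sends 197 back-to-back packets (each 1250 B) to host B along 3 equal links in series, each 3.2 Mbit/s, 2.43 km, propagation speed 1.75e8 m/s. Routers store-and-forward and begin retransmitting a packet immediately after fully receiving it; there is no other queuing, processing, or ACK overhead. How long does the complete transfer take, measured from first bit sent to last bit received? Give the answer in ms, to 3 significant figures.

622 ms

Per-hop transmission t_tx = L/R = 10000/3200000 = 3.125 ms.
Per-hop propagation t_prop = 2430/175000000 = 0.0138857 ms.
Pipeline fill: first packet needs 3·t_tx to clear all hops; remaining 196 packets each add one t_tx.
Total = (3+197-1)·t_tx + 3·t_prop = 199·3.125 + 3·0.0138857 = 622 ms.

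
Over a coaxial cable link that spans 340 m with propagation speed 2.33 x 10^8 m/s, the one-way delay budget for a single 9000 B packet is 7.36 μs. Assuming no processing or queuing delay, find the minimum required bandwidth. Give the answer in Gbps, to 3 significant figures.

L = 72000 bits.
Propagation delay = 340 / 233000000 = 1.45923 μs.
Transmission budget = 7.36 − 1.45923 = 5.90077 μs.
R ≥ L / t_tx = 72000 bits / 5.90077e-06 s = 12.2 Gbps.

12.2 Gbps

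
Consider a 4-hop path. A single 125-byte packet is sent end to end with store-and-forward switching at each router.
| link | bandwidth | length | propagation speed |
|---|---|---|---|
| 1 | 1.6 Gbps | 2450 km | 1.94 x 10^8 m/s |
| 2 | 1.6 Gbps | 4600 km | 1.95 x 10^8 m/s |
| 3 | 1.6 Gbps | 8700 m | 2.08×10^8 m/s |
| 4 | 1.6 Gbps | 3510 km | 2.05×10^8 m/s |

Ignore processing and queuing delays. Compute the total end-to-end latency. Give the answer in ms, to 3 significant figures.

L = 125 × 8 = 1000 bits.
Transmission delay per hop = L/R = 1000/1600000000 = 0.000625 ms; 4 hops → 0.0025 ms.
Propagation delays (d/s per hop): 12.6289, 23.5897, 0.0418269, 17.122 ms; sum = 53.3824 ms.
End-to-end = 53.4 ms.

53.4 ms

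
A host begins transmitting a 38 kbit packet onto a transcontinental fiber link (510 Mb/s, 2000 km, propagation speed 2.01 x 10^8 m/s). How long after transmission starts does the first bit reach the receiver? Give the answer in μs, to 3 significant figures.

First bit experiences only propagation delay: d/s = 2000000/2.01e+08 = 9950 μs.

9950 μs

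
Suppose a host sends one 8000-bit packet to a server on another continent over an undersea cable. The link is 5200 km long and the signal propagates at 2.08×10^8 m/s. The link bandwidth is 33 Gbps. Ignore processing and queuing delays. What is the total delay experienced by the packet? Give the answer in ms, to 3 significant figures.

Transmission delay = L/R = 8000 / 33000000000 = 0.000242424 ms.
Propagation delay = d/s = 5200000 m / 208000000 m/s = 25 ms.
Total = 25.0 ms.

25.0 ms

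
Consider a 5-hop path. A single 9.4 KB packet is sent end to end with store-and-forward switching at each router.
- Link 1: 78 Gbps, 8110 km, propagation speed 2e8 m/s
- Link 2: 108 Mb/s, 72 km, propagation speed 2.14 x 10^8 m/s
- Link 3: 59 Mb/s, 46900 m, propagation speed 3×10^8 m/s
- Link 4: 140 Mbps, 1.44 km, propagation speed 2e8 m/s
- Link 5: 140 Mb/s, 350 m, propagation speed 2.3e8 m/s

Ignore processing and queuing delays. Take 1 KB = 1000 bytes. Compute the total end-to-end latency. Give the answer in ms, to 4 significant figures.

44.10 ms

L = 75200 bits.
Transmission delays (L/R per hop): 0.000964103, 0.696296, 1.27458, 0.537143, 0.537143 ms; sum = 3.04612 ms.
Propagation delays (d/s per hop): 40.55, 0.336449, 0.156333, 0.0072, 0.00152174 ms; sum = 41.0515 ms.
End-to-end = 44.10 ms.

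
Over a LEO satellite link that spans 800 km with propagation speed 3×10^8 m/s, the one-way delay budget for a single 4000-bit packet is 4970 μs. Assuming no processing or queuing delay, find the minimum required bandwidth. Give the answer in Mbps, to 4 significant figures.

Propagation delay = 800000 / 300000000 = 2666.67 μs.
Transmission budget = 4970 − 2666.67 = 2303.33 μs.
R ≥ L / t_tx = 4000 bits / 0.00230333 s = 1.737 Mbps.

1.737 Mbps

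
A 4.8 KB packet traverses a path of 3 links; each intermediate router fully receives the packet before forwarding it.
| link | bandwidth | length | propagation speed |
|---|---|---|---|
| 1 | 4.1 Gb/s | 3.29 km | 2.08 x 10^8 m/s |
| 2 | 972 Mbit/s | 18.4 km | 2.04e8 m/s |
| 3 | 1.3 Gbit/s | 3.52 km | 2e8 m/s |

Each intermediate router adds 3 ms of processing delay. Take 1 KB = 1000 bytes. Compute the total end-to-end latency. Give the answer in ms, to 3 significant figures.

6.20 ms

L = 38400 bits.
Transmission delays (L/R per hop): 0.00936585, 0.0395062, 0.0295385 ms; sum = 0.0784105 ms.
Propagation delays (d/s per hop): 0.0158173, 0.0901961, 0.0176 ms; sum = 0.123613 ms.
Processing at 2 router(s): 2 × 3 ms = 6 ms.
End-to-end = 6.20 ms.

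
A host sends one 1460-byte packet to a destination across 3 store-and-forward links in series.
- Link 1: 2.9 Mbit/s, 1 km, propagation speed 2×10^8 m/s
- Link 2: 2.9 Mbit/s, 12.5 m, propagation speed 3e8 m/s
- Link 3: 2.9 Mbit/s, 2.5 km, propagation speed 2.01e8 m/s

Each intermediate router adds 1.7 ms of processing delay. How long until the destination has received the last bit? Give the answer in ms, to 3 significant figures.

L = 1460 × 8 = 11680 bits.
Transmission delay per hop = L/R = 11680/2900000 = 4.02759 ms; 3 hops → 12.0828 ms.
Propagation delays (d/s per hop): 0.005, 4.16667e-05, 0.0124378 ms; sum = 0.0174795 ms.
Processing at 2 router(s): 2 × 1.7 ms = 3.4 ms.
End-to-end = 15.5 ms.

15.5 ms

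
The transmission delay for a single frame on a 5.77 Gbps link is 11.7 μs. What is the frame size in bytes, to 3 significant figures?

L = R × t_tx = 5770000000 b/s × 1.17e-05 s = 67509 bits.
In bytes: 67509 / 8 = 8440 bytes.

8440 bytes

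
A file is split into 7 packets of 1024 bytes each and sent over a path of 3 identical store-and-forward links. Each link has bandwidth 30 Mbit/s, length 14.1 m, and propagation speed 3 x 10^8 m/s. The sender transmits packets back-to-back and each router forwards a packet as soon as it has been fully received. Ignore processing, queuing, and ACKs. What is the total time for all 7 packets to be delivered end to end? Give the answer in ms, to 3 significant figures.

Per-hop transmission t_tx = L/R = 8192/30000000 = 0.273067 ms.
Per-hop propagation t_prop = 14.1/300000000 = 4.7e-05 ms.
Pipeline fill: first packet needs 3·t_tx to clear all hops; remaining 6 packets each add one t_tx.
Total = (3+7-1)·t_tx + 3·t_prop = 9·0.273067 + 3·4.7e-05 = 2.46 ms.

2.46 ms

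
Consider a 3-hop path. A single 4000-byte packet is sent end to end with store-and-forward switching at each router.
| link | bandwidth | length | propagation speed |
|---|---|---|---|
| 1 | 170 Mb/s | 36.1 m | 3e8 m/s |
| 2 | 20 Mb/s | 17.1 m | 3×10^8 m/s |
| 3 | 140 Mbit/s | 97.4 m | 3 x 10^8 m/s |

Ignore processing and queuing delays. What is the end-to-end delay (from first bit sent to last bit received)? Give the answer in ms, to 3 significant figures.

2.02 ms

L = 4000 × 8 = 32000 bits.
Transmission delays (L/R per hop): 0.188235, 1.6, 0.228571 ms; sum = 2.01681 ms.
Propagation delays (d/s per hop): 0.000120333, 5.7e-05, 0.000324667 ms; sum = 0.000502 ms.
End-to-end = 2.02 ms.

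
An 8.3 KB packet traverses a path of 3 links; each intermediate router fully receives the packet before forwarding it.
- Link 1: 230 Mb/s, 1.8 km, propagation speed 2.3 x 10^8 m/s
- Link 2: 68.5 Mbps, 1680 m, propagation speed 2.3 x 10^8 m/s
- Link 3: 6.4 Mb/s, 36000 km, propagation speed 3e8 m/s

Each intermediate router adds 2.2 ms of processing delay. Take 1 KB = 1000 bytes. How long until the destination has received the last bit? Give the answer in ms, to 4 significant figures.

L = 66400 bits.
Transmission delays (L/R per hop): 0.288696, 0.969343, 10.375 ms; sum = 11.633 ms.
Propagation delays (d/s per hop): 0.00782609, 0.00730435, 120 ms; sum = 120.015 ms.
Processing at 2 router(s): 2 × 2.2 ms = 4.4 ms.
End-to-end = 136.0 ms.

136.0 ms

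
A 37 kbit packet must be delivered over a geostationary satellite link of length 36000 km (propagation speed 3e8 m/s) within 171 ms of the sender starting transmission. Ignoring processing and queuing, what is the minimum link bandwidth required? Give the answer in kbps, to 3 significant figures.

Propagation delay = 36000000 / 300000000 = 120 ms.
Transmission budget = 171 − 120 = 51 ms.
R ≥ L / t_tx = 37000 bits / 0.051 s = 725 kbps.

725 kbps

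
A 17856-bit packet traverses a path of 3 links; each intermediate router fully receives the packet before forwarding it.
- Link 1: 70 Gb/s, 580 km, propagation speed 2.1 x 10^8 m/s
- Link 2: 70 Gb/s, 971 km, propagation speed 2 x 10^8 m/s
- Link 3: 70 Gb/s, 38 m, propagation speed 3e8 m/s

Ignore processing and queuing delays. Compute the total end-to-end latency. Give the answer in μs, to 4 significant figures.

Transmission delay per hop = L/R = 17856/70000000000 = 0.255086 μs; 3 hops → 0.765257 μs.
Propagation delays (d/s per hop): 2761.9, 4855, 0.126667 μs; sum = 7617.03 μs.
End-to-end = 7618 μs.

7618 μs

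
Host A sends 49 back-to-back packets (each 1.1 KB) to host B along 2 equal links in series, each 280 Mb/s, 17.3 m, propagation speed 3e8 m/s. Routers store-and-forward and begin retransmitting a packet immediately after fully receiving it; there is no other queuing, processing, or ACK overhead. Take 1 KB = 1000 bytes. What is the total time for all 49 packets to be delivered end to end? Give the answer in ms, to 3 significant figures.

Per-hop transmission t_tx = L/R = 8800/280000000 = 0.0314286 ms.
Per-hop propagation t_prop = 17.3/300000000 = 5.76667e-05 ms.
Pipeline fill: first packet needs 2·t_tx to clear all hops; remaining 48 packets each add one t_tx.
Total = (2+49-1)·t_tx + 2·t_prop = 50·0.0314286 + 2·5.76667e-05 = 1.57 ms.

1.57 ms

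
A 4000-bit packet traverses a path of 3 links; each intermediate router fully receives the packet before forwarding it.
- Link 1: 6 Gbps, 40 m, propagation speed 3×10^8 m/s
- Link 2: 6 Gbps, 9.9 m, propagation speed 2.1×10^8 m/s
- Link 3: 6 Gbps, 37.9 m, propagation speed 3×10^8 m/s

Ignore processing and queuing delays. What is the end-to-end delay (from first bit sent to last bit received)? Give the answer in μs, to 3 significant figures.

Transmission delay per hop = L/R = 4000/6000000000 = 0.666667 μs; 3 hops → 2 μs.
Propagation delays (d/s per hop): 0.133333, 0.0471429, 0.126333 μs; sum = 0.30681 μs.
End-to-end = 2.31 μs.

2.31 μs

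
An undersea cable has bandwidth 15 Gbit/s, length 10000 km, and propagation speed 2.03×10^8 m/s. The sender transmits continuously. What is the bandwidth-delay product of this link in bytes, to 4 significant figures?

Propagation delay = 10000000 / 2.03e+08 = 0.0492611 s.
BDP = R × t_prop = 15000000000 × 0.0492611 = 738916000 bits.
In bytes: 738916000/8 = 92360000 bytes.

92360000 bytes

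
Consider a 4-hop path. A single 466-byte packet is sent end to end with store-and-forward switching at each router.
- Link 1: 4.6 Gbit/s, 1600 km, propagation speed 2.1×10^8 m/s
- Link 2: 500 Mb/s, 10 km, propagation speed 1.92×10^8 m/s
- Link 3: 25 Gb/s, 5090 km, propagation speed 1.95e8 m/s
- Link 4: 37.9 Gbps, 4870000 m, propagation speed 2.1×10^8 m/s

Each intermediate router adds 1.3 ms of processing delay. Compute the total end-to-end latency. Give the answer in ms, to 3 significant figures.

60.9 ms

L = 466 × 8 = 3728 bits.
Transmission delays (L/R per hop): 0.000810435, 0.007456, 0.00014912, 9.83641e-05 ms; sum = 0.00851392 ms.
Propagation delays (d/s per hop): 7.61905, 0.0520833, 26.1026, 23.1905 ms; sum = 56.9642 ms.
Processing at 3 router(s): 3 × 1.3 ms = 3.9 ms.
End-to-end = 60.9 ms.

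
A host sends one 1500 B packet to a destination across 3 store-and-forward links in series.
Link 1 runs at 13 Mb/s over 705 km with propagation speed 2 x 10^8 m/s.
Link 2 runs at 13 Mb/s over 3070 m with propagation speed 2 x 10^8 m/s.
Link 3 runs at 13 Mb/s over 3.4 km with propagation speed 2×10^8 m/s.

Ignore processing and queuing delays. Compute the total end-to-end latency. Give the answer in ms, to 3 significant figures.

L = 1500 × 8 = 12000 bits.
Transmission delay per hop = L/R = 12000/13000000 = 0.923077 ms; 3 hops → 2.76923 ms.
Propagation delays (d/s per hop): 3.525, 0.01535, 0.017 ms; sum = 3.55735 ms.
End-to-end = 6.33 ms.

6.33 ms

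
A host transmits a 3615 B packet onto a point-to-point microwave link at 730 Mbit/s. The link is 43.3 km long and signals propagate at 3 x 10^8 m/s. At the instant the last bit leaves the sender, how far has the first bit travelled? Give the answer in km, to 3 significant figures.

t_tx = L/R = 28920/730000000 = 3.96164e-05 s.
Distance = s × t_tx = 300000000 × 3.96164e-05 = 11.9 km.

11.9 km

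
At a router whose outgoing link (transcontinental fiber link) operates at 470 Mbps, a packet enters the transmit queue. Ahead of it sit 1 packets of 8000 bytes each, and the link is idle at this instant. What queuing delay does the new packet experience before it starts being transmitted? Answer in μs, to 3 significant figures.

136 μs

Each queued packet: L/R = 64000/470000000 = 136.17 μs.
1 queued → 136.17 μs.
Queuing delay = 136 μs.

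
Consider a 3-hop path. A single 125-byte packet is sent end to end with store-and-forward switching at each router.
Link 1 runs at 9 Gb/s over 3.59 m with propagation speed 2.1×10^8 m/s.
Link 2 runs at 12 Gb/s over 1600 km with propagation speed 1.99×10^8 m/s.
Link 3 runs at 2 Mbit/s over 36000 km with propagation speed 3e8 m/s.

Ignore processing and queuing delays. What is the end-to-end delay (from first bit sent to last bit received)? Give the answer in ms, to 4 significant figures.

128.5 ms

L = 125 × 8 = 1000 bits.
Transmission delays (L/R per hop): 0.000111111, 8.33333e-05, 0.5 ms; sum = 0.500194 ms.
Propagation delays (d/s per hop): 1.70952e-05, 8.0402, 120 ms; sum = 128.04 ms.
End-to-end = 128.5 ms.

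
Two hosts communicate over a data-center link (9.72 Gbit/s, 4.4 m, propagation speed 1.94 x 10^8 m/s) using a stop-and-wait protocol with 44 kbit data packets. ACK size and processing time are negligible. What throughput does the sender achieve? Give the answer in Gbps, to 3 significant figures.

t_tx = L/R = 44000/9720000000 = 4.52675e-06 s.
t_prop = 4.4/194000000 = 2.26804e-08 s; RTT = 4.53608e-08 s.
Cycle = t_tx + RTT = 4.57211e-06 s.
Throughput = L / cycle = 44000 / 4.57211e-06 = 9.62 Gbps.

9.62 Gbps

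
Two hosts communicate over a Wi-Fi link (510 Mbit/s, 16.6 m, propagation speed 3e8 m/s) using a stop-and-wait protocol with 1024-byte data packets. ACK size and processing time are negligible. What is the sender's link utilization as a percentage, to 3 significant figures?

99.3 %

t_tx = L/R = 8192/510000000 = 1.60627e-05 s.
t_prop = 16.6/300000000 = 5.53333e-08 s; RTT = 1.10667e-07 s.
Cycle = t_tx + RTT = 1.61734e-05 s.
Utilization = t_tx / cycle = 1.60627e-05/1.61734e-05 = 99.3 %.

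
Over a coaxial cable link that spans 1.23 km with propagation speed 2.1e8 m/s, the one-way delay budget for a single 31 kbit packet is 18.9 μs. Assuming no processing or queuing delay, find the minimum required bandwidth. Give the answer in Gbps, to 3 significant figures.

2.38 Gbps

Propagation delay = 1230 / 210000000 = 5.85714 μs.
Transmission budget = 18.9 − 5.85714 = 13.0429 μs.
R ≥ L / t_tx = 31000 bits / 1.30429e-05 s = 2.38 Gbps.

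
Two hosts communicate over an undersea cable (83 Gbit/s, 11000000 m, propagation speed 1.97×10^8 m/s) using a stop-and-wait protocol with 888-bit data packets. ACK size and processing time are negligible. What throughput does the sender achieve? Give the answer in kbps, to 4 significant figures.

t_tx = L/R = 888/83000000000 = 1.06988e-08 s.
t_prop = 11000000/197000000 = 0.0558376 s; RTT = 0.111675 s.
Cycle = t_tx + RTT = 0.111675 s.
Throughput = L / cycle = 888 / 0.111675 = 7.952 kbps.

7.952 kbps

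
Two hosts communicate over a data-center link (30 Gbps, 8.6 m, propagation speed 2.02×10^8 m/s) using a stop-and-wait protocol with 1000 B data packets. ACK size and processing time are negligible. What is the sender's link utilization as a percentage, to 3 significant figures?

75.8 %

t_tx = L/R = 8000/30000000000 = 2.66667e-07 s.
t_prop = 8.6/202000000 = 4.25743e-08 s; RTT = 8.51485e-08 s.
Cycle = t_tx + RTT = 3.51815e-07 s.
Utilization = t_tx / cycle = 2.66667e-07/3.51815e-07 = 75.8 %.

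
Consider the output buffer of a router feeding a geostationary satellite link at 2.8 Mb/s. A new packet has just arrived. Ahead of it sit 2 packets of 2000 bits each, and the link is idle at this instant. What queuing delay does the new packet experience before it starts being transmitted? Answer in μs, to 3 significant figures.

Each queued packet: L/R = 2000/2800000 = 714.286 μs.
2 queued → 1428.57 μs.
Queuing delay = 1430 μs.

1430 μs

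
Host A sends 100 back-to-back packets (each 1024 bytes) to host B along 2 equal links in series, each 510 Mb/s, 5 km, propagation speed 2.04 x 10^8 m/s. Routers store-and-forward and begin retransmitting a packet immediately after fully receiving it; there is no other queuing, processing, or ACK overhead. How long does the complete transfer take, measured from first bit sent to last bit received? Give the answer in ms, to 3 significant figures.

Per-hop transmission t_tx = L/R = 8192/510000000 = 0.0160627 ms.
Per-hop propagation t_prop = 5000/204000000 = 0.0245098 ms.
Pipeline fill: first packet needs 2·t_tx to clear all hops; remaining 99 packets each add one t_tx.
Total = (2+100-1)·t_tx + 2·t_prop = 101·0.0160627 + 2·0.0245098 = 1.67 ms.

1.67 ms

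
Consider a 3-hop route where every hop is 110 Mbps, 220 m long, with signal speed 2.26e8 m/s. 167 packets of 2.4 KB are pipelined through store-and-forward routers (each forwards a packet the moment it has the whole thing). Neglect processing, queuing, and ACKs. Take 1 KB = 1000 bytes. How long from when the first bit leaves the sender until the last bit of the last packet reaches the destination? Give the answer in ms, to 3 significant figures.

Per-hop transmission t_tx = L/R = 19200/110000000 = 0.174545 ms.
Per-hop propagation t_prop = 220/2.26e+08 = 0.000973451 ms.
Pipeline fill: first packet needs 3·t_tx to clear all hops; remaining 166 packets each add one t_tx.
Total = (3+167-1)·t_tx + 3·t_prop = 169·0.174545 + 3·0.000973451 = 29.5 ms.

29.5 ms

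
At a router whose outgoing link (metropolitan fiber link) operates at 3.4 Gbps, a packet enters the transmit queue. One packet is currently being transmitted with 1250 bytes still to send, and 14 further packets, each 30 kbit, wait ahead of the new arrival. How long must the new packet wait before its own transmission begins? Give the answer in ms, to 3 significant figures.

0.126 ms

Each queued packet: L/R = 30000/3400000000 = 0.00882353 ms.
14 queued → 0.123529 ms.
Plus remaining 10000 bits of current packet: 0.00294118 ms.
Queuing delay = 0.126 ms.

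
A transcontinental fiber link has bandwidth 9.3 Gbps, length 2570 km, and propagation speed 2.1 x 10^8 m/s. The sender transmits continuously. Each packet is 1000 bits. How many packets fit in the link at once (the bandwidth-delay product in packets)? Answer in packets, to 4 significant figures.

113800 packets

Propagation delay = 2570000 / 210000000 = 0.0122381 s.
BDP = R × t_prop = 9300000000 × 0.0122381 = 113814000 bits.
In packets of 1000 bits: 113800 packets.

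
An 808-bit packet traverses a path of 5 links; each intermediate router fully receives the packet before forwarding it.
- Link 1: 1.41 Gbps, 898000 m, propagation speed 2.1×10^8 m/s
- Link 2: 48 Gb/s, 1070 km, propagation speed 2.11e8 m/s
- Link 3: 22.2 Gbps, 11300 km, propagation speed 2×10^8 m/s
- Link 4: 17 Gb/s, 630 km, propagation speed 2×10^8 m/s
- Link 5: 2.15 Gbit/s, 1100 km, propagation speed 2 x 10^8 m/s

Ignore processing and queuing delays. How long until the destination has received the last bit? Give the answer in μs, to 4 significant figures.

Transmission delays (L/R per hop): 0.57305, 0.0168333, 0.0363964, 0.0475294, 0.375814 μs; sum = 1.04962 μs.
Propagation delays (d/s per hop): 4276.19, 5071.09, 56500, 3150, 5500 μs; sum = 74497.3 μs.
End-to-end = 74500 μs.

74500 μs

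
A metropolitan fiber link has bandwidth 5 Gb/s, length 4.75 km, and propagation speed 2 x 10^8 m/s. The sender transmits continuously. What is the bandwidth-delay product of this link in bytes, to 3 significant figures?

Propagation delay = 4750 / 200000000 = 2.375e-05 s.
BDP = R × t_prop = 5000000000 × 2.375e-05 = 118750 bits.
In bytes: 118750/8 = 14800 bytes.

14800 bytes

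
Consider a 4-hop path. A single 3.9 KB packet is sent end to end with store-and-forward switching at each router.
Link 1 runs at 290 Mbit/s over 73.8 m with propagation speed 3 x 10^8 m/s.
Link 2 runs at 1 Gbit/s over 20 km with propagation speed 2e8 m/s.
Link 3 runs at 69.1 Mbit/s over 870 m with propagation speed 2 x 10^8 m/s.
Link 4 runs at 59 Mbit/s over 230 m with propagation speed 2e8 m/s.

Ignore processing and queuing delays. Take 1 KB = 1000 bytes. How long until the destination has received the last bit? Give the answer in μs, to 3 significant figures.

1220 μs

L = 31200 bits.
Transmission delays (L/R per hop): 107.586, 31.2, 451.52, 528.814 μs; sum = 1119.12 μs.
Propagation delays (d/s per hop): 0.246, 100, 4.35, 1.15 μs; sum = 105.746 μs.
End-to-end = 1220 μs.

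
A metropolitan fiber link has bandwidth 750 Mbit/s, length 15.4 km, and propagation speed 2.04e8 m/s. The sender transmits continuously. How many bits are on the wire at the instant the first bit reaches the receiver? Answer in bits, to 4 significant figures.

Propagation delay = 15400 / 204000000 = 7.54902e-05 s.
BDP = R × t_prop = 750000000 × 7.54902e-05 = 56617.6 bits.

56620 bits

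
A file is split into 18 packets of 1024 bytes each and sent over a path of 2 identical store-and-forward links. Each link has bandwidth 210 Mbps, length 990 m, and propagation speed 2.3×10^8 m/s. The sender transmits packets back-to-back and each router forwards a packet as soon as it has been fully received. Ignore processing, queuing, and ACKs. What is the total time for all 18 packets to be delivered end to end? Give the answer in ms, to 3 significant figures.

0.750 ms

Per-hop transmission t_tx = L/R = 8192/210000000 = 0.0390095 ms.
Per-hop propagation t_prop = 990/2.3e+08 = 0.00430435 ms.
Pipeline fill: first packet needs 2·t_tx to clear all hops; remaining 17 packets each add one t_tx.
Total = (2+18-1)·t_tx + 2·t_prop = 19·0.0390095 + 2·0.00430435 = 0.750 ms.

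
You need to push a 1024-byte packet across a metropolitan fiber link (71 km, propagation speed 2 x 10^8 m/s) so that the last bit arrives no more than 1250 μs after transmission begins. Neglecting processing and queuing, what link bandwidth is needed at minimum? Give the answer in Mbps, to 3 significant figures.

L = 8192 bits.
Propagation delay = 71000 / 200000000 = 355 μs.
Transmission budget = 1250 − 355 = 895 μs.
R ≥ L / t_tx = 8192 bits / 0.000895 s = 9.15 Mbps.

9.15 Mbps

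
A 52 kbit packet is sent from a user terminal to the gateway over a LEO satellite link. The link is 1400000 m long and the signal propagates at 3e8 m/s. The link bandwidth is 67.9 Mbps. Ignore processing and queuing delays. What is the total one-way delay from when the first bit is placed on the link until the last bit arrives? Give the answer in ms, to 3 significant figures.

5.43 ms

L = 52000 bits.
Transmission delay = L/R = 52000 / 67900000 = 0.765832 ms.
Propagation delay = d/s = 1400000 m / 300000000 m/s = 4.66667 ms.
Total = 5.43 ms.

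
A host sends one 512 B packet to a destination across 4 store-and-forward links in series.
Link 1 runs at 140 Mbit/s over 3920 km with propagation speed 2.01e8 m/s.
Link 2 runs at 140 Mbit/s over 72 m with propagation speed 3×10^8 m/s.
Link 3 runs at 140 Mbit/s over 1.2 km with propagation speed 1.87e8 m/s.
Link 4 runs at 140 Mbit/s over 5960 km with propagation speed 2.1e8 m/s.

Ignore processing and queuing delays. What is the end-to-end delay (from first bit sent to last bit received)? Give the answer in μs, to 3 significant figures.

48000 μs

L = 512 × 8 = 4096 bits.
Transmission delay per hop = L/R = 4096/140000000 = 29.2571 μs; 4 hops → 117.029 μs.
Propagation delays (d/s per hop): 19502.5, 0.24, 6.41711, 28381 μs; sum = 47890.1 μs.
End-to-end = 48000 μs.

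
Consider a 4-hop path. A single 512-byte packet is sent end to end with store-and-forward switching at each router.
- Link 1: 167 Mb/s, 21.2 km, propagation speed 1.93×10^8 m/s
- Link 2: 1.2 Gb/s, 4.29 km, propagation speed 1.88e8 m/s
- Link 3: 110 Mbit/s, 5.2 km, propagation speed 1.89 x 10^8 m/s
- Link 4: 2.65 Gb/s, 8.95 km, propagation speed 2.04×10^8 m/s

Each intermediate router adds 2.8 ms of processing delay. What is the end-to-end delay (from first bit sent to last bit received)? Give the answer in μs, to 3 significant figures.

8670 μs

L = 512 × 8 = 4096 bits.
Transmission delays (L/R per hop): 24.5269, 3.41333, 37.2364, 1.54566 μs; sum = 66.7223 μs.
Propagation delays (d/s per hop): 109.845, 22.8191, 27.5132, 43.8725 μs; sum = 204.049 μs.
Processing at 3 router(s): 3 × 2.8 ms = 8400 μs.
End-to-end = 8670 μs.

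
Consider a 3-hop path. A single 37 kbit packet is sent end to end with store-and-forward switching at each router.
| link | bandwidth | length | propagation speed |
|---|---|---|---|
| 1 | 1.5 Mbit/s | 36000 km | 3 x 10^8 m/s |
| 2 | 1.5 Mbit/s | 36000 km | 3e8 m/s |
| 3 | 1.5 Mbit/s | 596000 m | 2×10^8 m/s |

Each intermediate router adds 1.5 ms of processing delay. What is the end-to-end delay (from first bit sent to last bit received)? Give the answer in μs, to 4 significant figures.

L = 37000 bits.
Transmission delay per hop = L/R = 37000/1500000 = 24666.7 μs; 3 hops → 74000 μs.
Propagation delays (d/s per hop): 120000, 120000, 2980 μs; sum = 242980 μs.
Processing at 2 router(s): 2 × 1.5 ms = 3000 μs.
End-to-end = 320000 μs.

320000 μs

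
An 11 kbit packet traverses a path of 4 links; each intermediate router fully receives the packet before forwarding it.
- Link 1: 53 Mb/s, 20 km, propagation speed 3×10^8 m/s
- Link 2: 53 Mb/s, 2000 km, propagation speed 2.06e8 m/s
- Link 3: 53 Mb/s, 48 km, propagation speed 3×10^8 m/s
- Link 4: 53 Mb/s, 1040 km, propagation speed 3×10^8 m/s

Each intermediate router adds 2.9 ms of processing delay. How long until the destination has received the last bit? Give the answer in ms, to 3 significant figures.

22.9 ms

L = 11000 bits.
Transmission delay per hop = L/R = 11000/53000000 = 0.207547 ms; 4 hops → 0.830189 ms.
Propagation delays (d/s per hop): 0.0666667, 9.70874, 0.16, 3.46667 ms; sum = 13.4021 ms.
Processing at 3 router(s): 3 × 2.9 ms = 8.7 ms.
End-to-end = 22.9 ms.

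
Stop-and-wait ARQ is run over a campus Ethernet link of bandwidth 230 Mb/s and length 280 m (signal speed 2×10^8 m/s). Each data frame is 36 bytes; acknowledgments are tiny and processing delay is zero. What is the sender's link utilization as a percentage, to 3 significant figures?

t_tx = L/R = 288/230000000 = 1.25217e-06 s.
t_prop = 280/200000000 = 1.4e-06 s; RTT = 2.8e-06 s.
Cycle = t_tx + RTT = 4.05217e-06 s.
Utilization = t_tx / cycle = 1.25217e-06/4.05217e-06 = 30.9 %.

30.9 %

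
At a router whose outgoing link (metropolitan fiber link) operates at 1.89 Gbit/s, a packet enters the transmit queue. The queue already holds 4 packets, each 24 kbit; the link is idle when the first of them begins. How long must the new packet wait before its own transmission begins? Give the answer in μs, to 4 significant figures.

50.79 μs

Each queued packet: L/R = 24000/1890000000 = 12.6984 μs.
4 queued → 50.7937 μs.
Queuing delay = 50.79 μs.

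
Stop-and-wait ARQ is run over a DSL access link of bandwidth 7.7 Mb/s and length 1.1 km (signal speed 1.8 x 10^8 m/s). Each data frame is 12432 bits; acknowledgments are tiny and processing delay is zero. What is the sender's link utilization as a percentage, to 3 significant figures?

99.2 %

t_tx = L/R = 12432/7700000 = 0.00161455 s.
t_prop = 1100/180000000 = 6.11111e-06 s; RTT = 1.22222e-05 s.
Cycle = t_tx + RTT = 0.00162677 s.
Utilization = t_tx / cycle = 0.00161455/0.00162677 = 99.2 %.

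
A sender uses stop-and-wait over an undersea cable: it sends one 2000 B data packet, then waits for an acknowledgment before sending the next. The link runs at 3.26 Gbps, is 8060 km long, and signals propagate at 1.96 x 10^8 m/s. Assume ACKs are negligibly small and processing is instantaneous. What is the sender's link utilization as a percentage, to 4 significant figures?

0.005967 %

t_tx = L/R = 16000/3260000000 = 4.90798e-06 s.
t_prop = 8060000/196000000 = 0.0411224 s; RTT = 0.0822449 s.
Cycle = t_tx + RTT = 0.0822498 s.
Utilization = t_tx / cycle = 4.90798e-06/0.0822498 = 0.005967 %.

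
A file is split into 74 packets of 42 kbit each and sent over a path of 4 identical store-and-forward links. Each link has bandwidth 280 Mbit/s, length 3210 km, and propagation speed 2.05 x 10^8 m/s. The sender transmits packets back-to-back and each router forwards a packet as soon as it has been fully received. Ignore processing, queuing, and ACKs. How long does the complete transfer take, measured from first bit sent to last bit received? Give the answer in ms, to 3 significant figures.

Per-hop transmission t_tx = L/R = 42000/280000000 = 0.15 ms.
Per-hop propagation t_prop = 3210000/2.05e+08 = 15.6585 ms.
Pipeline fill: first packet needs 4·t_tx to clear all hops; remaining 73 packets each add one t_tx.
Total = (4+74-1)·t_tx + 4·t_prop = 77·0.15 + 4·15.6585 = 74.2 ms.

74.2 ms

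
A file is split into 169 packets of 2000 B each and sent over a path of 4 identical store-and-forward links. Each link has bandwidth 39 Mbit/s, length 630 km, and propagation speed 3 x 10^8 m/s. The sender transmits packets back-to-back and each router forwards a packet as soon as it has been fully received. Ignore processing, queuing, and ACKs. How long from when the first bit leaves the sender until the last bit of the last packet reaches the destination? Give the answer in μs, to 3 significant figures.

Per-hop transmission t_tx = L/R = 16000/39000000 = 410.256 μs.
Per-hop propagation t_prop = 630000/300000000 = 2100 μs.
Pipeline fill: first packet needs 4·t_tx to clear all hops; remaining 168 packets each add one t_tx.
Total = (4+169-1)·t_tx + 4·t_prop = 172·410.256 + 4·2100 = 79000 μs.

79000 μs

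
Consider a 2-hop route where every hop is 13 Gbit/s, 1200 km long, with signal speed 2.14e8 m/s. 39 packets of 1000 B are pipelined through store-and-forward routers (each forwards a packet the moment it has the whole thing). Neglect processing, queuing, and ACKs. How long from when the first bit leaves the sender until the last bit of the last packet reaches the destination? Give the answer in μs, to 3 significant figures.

Per-hop transmission t_tx = L/R = 8000/13000000000 = 0.615385 μs.
Per-hop propagation t_prop = 1200000/214000000 = 5607.48 μs.
Pipeline fill: first packet needs 2·t_tx to clear all hops; remaining 38 packets each add one t_tx.
Total = (2+39-1)·t_tx + 2·t_prop = 40·0.615385 + 2·5607.48 = 11200 μs.

11200 μs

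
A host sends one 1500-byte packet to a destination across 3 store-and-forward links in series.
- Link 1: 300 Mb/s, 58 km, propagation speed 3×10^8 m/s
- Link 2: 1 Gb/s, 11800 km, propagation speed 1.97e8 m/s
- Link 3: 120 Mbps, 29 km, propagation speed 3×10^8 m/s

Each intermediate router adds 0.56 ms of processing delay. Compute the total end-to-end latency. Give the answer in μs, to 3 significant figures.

L = 1500 × 8 = 12000 bits.
Transmission delays (L/R per hop): 40, 12, 100 μs; sum = 152 μs.
Propagation delays (d/s per hop): 193.333, 59898.5, 96.6667 μs; sum = 60188.5 μs.
Processing at 2 router(s): 2 × 0.56 ms = 1120 μs.
End-to-end = 61500 μs.

61500 μs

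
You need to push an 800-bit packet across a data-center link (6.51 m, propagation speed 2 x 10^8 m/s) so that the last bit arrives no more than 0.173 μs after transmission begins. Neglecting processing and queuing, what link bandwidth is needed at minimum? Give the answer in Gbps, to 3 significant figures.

5.70 Gbps

Propagation delay = 6.51 / 200000000 = 0.03255 μs.
Transmission budget = 0.173 − 0.03255 = 0.14045 μs.
R ≥ L / t_tx = 800 bits / 1.4045e-07 s = 5.70 Gbps.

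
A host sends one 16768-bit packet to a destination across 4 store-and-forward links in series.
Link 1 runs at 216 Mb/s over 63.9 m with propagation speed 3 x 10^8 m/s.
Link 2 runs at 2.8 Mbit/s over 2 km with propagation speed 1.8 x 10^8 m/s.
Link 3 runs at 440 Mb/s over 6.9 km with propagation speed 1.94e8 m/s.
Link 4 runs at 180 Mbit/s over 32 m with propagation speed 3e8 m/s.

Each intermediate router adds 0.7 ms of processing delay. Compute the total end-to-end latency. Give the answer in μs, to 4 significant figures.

Transmission delays (L/R per hop): 77.6296, 5988.57, 38.1091, 93.1556 μs; sum = 6197.47 μs.
Propagation delays (d/s per hop): 0.213, 11.1111, 35.567, 0.106667 μs; sum = 46.9978 μs.
Processing at 3 router(s): 3 × 0.7 ms = 2100 μs.
End-to-end = 8344 μs.

8344 μs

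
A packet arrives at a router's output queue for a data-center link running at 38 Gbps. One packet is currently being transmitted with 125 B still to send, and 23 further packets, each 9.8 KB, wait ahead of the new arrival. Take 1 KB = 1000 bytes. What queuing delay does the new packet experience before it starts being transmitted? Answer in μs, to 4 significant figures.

Each queued packet: L/R = 78400/38000000000 = 2.06316 μs.
23 queued → 47.4526 μs.
Plus remaining 1000 bits of current packet: 0.0263158 μs.
Queuing delay = 47.48 μs.

47.48 μs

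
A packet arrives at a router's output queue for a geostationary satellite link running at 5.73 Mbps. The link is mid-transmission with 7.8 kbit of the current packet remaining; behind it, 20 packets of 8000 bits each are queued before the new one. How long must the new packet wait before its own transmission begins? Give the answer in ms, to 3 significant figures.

Each queued packet: L/R = 8000/5730000 = 1.39616 ms.
20 queued → 27.9232 ms.
Plus remaining 7800 bits of current packet: 1.36126 ms.
Queuing delay = 29.3 ms.

29.3 ms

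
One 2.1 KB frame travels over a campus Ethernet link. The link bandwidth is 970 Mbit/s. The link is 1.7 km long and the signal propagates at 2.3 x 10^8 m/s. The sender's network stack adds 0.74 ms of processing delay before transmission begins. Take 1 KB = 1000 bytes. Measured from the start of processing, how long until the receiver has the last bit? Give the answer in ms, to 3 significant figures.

L = 16800 bits.
Transmission delay = L/R = 16800 / 970000000 = 0.0173196 ms.
Propagation delay = d/s = 1700 m / 2.3e+08 m/s = 0.0073913 ms.
Plus processing delay 0.74 ms = 0.74 ms.
Total = 0.765 ms.

0.765 ms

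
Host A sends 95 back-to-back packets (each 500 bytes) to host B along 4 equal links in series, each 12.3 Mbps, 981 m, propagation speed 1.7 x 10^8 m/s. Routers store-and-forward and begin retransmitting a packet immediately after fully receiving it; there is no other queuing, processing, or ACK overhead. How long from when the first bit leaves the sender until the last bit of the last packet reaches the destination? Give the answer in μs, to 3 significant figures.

31900 μs

Per-hop transmission t_tx = L/R = 4000/12300000 = 325.203 μs.
Per-hop propagation t_prop = 981/170000000 = 5.77059 μs.
Pipeline fill: first packet needs 4·t_tx to clear all hops; remaining 94 packets each add one t_tx.
Total = (4+95-1)·t_tx + 4·t_prop = 98·325.203 + 4·5.77059 = 31900 μs.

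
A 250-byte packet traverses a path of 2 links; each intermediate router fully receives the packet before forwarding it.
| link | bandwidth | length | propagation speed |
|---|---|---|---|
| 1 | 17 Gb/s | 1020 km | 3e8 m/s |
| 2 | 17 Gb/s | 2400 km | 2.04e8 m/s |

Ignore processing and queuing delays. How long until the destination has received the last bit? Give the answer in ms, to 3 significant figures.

15.2 ms

L = 250 × 8 = 2000 bits.
Transmission delay per hop = L/R = 2000/17000000000 = 0.000117647 ms; 2 hops → 0.000235294 ms.
Propagation delays (d/s per hop): 3.4, 11.7647 ms; sum = 15.1647 ms.
End-to-end = 15.2 ms.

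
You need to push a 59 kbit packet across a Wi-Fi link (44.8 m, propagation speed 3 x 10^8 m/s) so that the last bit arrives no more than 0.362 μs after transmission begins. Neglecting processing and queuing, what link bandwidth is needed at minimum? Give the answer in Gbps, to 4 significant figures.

277.4 Gbps

Propagation delay = 44.8 / 300000000 = 0.149333 μs.
Transmission budget = 0.362 − 0.149333 = 0.212667 μs.
R ≥ L / t_tx = 59000 bits / 2.12667e-07 s = 277.4 Gbps.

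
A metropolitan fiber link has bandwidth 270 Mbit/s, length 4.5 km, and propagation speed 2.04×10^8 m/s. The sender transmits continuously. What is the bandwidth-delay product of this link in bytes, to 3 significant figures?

Propagation delay = 4500 / 204000000 = 2.20588e-05 s.
BDP = R × t_prop = 270000000 × 2.20588e-05 = 5955.88 bits.
In bytes: 5955.88/8 = 744 bytes.

744 bytes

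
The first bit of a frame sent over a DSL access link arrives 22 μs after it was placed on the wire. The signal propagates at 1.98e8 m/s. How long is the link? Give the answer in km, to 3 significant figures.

4.36 km

d = s × t_prop = 198000000 × 2.2e-05 = 4.36 km.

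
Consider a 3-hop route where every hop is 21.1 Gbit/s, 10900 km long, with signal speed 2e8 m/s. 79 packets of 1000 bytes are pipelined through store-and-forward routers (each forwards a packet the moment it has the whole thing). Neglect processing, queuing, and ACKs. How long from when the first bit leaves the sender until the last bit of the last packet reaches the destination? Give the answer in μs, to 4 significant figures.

Per-hop transmission t_tx = L/R = 8000/21100000000 = 0.379147 μs.
Per-hop propagation t_prop = 10900000/200000000 = 54500 μs.
Pipeline fill: first packet needs 3·t_tx to clear all hops; remaining 78 packets each add one t_tx.
Total = (3+79-1)·t_tx + 3·t_prop = 81·0.379147 + 3·54500 = 163500 μs.

163500 μs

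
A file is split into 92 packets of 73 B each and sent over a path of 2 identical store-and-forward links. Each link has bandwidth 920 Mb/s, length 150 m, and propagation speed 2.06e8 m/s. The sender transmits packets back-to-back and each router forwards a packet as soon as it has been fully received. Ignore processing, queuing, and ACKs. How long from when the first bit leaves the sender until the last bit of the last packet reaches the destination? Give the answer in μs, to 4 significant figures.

60.49 μs

Per-hop transmission t_tx = L/R = 584/920000000 = 0.634783 μs.
Per-hop propagation t_prop = 150/206000000 = 0.728155 μs.
Pipeline fill: first packet needs 2·t_tx to clear all hops; remaining 91 packets each add one t_tx.
Total = (2+92-1)·t_tx + 2·t_prop = 93·0.634783 + 2·0.728155 = 60.49 μs.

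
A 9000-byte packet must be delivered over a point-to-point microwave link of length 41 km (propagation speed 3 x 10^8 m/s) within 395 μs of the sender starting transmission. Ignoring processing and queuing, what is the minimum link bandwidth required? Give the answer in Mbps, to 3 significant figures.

L = 72000 bits.
Propagation delay = 41000 / 300000000 = 136.667 μs.
Transmission budget = 395 − 136.667 = 258.333 μs.
R ≥ L / t_tx = 72000 bits / 0.000258333 s = 279 Mbps.

279 Mbps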